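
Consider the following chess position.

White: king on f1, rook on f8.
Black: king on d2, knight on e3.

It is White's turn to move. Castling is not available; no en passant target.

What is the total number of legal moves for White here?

2

White to move; king on f1.
In check: yes, from the black knight on e3.
Legal moves: Kf2, Kg1.
Count: 2.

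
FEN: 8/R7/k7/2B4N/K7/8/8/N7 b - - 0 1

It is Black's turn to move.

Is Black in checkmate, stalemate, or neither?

Black to move; black king on a6.
In check: yes, from the white rook on a7.
King squares — a5: attacked by Ka4; b5: attacked by Ka4; b6: attacked by Bc5; a7: attacked by Bc5; b7: attacked by Ra7.
Legal moves for Black: none.
In check with no legal moves → checkmate.

checkmate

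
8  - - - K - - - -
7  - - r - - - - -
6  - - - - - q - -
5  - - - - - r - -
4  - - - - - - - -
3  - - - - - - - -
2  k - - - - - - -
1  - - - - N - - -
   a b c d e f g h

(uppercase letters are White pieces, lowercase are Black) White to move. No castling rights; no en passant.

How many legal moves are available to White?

2

White to move; king on d8.
In check: yes, from the black queen on f6.
Legal moves: Ke8, Kxc7.
Count: 2.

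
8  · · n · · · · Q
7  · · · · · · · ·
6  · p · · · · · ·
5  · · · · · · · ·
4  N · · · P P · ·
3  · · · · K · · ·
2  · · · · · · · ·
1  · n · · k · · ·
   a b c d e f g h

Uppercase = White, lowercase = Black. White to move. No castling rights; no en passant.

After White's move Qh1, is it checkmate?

After Qh1: black king on e1; in check: yes, from the white queen on h1.
King squares — d1: attacked by Qh1; f1: attacked by Qh1; d2: attacked by Ke3; e2: attacked by Ke3; f2: attacked by Ke3.
Black has no legal moves → checkmate.

yes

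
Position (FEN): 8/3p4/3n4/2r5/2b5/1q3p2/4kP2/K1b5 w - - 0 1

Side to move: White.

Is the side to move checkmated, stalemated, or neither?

White to move; white king on a1.
In check: no.
King squares — b1: attacked by Qb3; a2: attacked by Qb3; b2: attacked by Bc1.
Legal moves for White: none.
Not in check and no legal moves → stalemate.

stalemate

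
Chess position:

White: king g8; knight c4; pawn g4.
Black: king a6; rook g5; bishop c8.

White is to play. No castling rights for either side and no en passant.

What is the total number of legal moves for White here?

4

White to move; king on g8.
In check: yes, from the black rook on g5.
Legal moves: Kh8, Kf8, Kh7, Kf7.
Count: 4.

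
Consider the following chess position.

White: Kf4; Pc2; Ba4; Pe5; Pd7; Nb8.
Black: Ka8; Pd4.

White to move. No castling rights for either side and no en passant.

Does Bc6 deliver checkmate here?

After Bc6: black king on a8; in check: yes, from the white bishop on c6.
Black has 2 legal replies: Kxb8, Ka7.
In check but a legal move exists → not checkmate.

no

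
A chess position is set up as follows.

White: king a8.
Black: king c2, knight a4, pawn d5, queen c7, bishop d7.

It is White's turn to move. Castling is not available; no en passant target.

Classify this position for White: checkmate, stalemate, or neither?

White to move; white king on a8.
In check: no.
King squares — a7: attacked by Qc7; b7: attacked by Qc7; b8: attacked by Qc7.
Legal moves for White: none.
Not in check and no legal moves → stalemate.

stalemate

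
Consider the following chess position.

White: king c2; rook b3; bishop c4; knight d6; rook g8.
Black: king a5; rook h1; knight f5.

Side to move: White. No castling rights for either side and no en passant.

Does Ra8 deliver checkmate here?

yes

After Ra8: black king on a5; in check: yes, from the white rook on a8.
King squares — a4: attacked by Ra8; b4: attacked by Rb3; b5: attacked by Rb3; a6: attacked by Bc4; b6: attacked by Rb3.
Black has no legal moves → checkmate.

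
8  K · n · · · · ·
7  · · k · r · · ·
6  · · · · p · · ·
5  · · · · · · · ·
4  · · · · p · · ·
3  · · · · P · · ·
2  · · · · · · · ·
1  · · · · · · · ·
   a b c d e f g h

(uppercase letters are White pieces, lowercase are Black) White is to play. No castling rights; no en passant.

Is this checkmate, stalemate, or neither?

stalemate

White to move; white king on a8.
In check: no.
King squares — a7: attacked by Nc8; b7: attacked by Kc7; b8: attacked by Kc7.
Legal moves for White: none.
Not in check and no legal moves → stalemate.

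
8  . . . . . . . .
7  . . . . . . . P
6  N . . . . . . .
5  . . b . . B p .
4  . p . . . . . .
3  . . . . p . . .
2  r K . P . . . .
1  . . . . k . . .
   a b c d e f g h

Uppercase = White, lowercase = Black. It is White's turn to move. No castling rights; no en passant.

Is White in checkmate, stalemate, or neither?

White to move; white king on b2.
In check: yes, from the black rook on a2.
King squares — a1: attacked by Ra2; b1: available; c1: available; a2: available; c2: attacked by Ra2; a3: attacked by Ra2; b3: available; c3: attacked by Pb4.
Legal moves for White: Kb3, Kxa2, Kc1, Kb1.
White is in check but has 4 legal moves → neither.

neither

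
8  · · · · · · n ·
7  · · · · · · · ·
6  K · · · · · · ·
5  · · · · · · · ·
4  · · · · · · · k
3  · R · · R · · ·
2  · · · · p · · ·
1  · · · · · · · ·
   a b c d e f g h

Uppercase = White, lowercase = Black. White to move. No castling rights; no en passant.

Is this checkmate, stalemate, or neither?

neither

White to move; white king on a6.
In check: no.
Legal moves for White include: Kb7, Ka7, Kb6, Kb5, Ka5, Re8, Re7, Re6, Re5, Re4+, Rh3+, Rg3, Rf3, Red3, Rec3, Rxe2, Rb8, Rb7, ... (list truncated; more exist).
White has legal moves and is not in check → neither.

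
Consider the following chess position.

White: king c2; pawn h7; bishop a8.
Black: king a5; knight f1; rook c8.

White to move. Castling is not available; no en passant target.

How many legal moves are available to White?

6

White to move; king on c2.
In check: yes, from the black rook on c8.
Legal moves: Kd3, Kb3, Kb2, Kd1, Kb1, Bc6.
Count: 6.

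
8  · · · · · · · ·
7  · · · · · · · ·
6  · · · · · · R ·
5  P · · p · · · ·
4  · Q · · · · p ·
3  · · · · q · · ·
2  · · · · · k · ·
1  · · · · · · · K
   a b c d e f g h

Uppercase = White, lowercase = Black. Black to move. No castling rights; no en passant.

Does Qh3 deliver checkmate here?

yes

After Qh3: white king on h1; in check: yes, from the black queen on h3.
King squares — g1: attacked by Kf2; g2: attacked by Kf2; h2: attacked by Qh3.
White has no legal moves → checkmate.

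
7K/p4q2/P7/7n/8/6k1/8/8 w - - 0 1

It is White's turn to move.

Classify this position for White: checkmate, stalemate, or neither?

stalemate

White to move; white king on h8.
In check: no.
King squares — g7: attacked by Nh5; h7: attacked by Qf7; g8: attacked by Qf7.
Legal moves for White: none.
Not in check and no legal moves → stalemate.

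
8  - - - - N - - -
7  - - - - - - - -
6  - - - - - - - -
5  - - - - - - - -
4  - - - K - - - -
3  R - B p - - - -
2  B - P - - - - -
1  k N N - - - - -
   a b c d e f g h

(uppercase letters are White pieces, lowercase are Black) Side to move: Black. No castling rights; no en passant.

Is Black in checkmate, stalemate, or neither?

Black to move; black king on a1.
In check: yes, from the white bishop on c3.
King squares — b1: attacked by Ba2; a2: attacked by Nc1; b2: attacked by Bc3.
Legal moves for Black: none.
In check with no legal moves → checkmate.

checkmate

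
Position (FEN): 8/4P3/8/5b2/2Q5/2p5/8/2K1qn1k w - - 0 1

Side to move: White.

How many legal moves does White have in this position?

White to move; king on c1.
In check: yes, from the black queen on e1.
Legal moves: none.
Count: 0.

0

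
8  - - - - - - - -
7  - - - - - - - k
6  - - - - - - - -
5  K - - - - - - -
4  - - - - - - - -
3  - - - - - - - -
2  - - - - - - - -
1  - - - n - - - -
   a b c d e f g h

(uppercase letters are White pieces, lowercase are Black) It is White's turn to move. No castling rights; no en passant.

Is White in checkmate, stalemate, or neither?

White to move; white king on a5.
In check: no.
Legal moves for White: Kb6, Ka6, Kb5, Kb4, Ka4.
White has 5 legal moves and is not in check → neither.

neither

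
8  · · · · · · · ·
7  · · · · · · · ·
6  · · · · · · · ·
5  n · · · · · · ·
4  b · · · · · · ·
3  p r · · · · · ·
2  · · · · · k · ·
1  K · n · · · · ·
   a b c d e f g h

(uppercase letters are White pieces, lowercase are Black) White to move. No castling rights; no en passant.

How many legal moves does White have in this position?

0

White to move; king on a1.
In check: no.
Legal moves: none.
Count: 0.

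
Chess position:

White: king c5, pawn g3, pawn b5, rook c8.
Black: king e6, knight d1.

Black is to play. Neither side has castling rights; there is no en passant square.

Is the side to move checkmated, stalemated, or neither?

Black to move; black king on e6.
In check: no.
Legal moves for Black: Kf7, Ke7, Kd7, Kf6, Kf5, Ke5, Ne3, Nc3, Nf2, Nb2.
Black has 10 legal moves and is not in check → neither.

neither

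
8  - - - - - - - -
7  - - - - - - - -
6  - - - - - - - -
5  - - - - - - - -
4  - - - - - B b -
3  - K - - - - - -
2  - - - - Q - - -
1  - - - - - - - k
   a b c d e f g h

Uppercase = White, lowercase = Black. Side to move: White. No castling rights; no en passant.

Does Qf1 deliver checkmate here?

yes

After Qf1: black king on h1; in check: yes, from the white queen on f1.
King squares — g1: attacked by Qf1; g2: attacked by Qf1; h2: attacked by Bf4.
Black has no legal moves → checkmate.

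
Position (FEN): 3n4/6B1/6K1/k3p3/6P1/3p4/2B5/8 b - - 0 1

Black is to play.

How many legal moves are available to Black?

11

Black to move; king on a5.
In check: no.
Legal moves: Nf7, Nb7, Ne6, Nc6, Kb6, Ka6, Kb5, Kb4, dxc2, e4, d2.
Count: 11.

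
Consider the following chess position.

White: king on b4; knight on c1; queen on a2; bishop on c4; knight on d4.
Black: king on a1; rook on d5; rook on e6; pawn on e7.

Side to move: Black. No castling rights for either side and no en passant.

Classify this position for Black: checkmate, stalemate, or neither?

checkmate

Black to move; black king on a1.
In check: yes, from the white queen on a2.
King squares — b1: attacked by Qa2; a2: attacked by Nc1; b2: attacked by Qa2.
Legal moves for Black: none.
In check with no legal moves → checkmate.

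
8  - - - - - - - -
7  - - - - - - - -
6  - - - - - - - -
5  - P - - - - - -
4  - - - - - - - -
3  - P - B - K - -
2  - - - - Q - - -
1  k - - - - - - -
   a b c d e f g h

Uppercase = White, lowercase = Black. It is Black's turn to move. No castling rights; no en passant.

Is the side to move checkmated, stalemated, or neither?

Black to move; black king on a1.
In check: no.
King squares — b1: attacked by Bd3; a2: attacked by Qe2; b2: attacked by Qe2.
Legal moves for Black: none.
Not in check and no legal moves → stalemate.

stalemate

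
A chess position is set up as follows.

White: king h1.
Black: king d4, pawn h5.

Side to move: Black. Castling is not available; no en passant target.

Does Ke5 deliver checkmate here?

no

After Ke5: white king on h1; in check: no.
White is not in check, so this cannot be checkmate.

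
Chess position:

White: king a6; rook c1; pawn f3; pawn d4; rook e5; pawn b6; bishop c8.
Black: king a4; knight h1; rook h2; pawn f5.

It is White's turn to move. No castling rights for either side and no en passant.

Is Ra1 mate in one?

After Ra1: black king on a4; in check: yes, from the white rook on a1.
Black has 3 legal replies: Kb4, Kb3, Ra2.
In check but a legal move exists → not checkmate.

no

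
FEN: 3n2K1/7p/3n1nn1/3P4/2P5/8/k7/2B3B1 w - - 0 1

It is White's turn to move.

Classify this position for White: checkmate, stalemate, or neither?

White to move; white king on g8.
In check: yes, from the black knight on f6.
Legal moves for White: Kg7.
White is in check but has 1 legal move → neither.

neither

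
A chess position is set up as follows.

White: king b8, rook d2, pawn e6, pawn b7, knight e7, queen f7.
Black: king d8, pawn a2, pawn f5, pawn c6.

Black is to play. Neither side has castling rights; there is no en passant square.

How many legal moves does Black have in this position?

Black to move; king on d8.
In check: yes, from the white rook on d2.
Legal moves: none.
Count: 0.

0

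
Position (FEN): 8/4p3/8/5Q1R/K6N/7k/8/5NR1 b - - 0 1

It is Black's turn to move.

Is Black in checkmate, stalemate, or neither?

Black to move; black king on h3.
In check: yes, from the white queen on f5.
King squares — g2: attacked by Rg1; h2: attacked by Nf1; g3: attacked by Nf1; g4: attacked by Rg1; h4: attacked by Rh5.
Legal moves for Black: none.
In check with no legal moves → checkmate.

checkmate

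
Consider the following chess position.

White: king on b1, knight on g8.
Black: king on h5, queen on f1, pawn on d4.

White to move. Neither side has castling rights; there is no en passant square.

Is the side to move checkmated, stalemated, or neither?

neither

White to move; white king on b1.
In check: yes, from the black queen on f1.
King squares — a1: attacked by Qf1; c1: attacked by Qf1; a2: available; b2: available; c2: available.
Legal moves for White: Kc2, Kb2, Ka2.
White is in check but has 3 legal moves → neither.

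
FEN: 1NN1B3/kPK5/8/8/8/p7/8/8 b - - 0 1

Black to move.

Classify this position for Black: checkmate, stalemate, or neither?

checkmate

Black to move; black king on a7.
In check: yes, from the white knight on c8.
King squares — a6: attacked by Nb8; b6: attacked by Kc7; b7: attacked by Kc7; a8: attacked by Pb7; b8: attacked by Kc7.
Legal moves for Black: none.
In check with no legal moves → checkmate.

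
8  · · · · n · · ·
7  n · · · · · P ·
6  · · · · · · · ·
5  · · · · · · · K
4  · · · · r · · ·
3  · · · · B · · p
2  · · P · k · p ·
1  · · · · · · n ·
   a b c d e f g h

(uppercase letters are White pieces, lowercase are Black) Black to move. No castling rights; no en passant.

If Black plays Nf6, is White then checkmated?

no

After Nf6: white king on h5; in check: yes, from the black knight on f6.
White has 3 legal replies: Kh6, Kg6, Kg5.
In check but a legal move exists → not checkmate.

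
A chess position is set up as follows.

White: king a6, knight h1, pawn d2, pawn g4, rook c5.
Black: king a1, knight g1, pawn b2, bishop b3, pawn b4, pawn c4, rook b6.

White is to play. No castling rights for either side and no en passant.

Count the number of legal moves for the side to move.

3

White to move; king on a6.
In check: yes, from the black rook on b6.
Legal moves: Ka7, Kxb6, Ka5.
Count: 3.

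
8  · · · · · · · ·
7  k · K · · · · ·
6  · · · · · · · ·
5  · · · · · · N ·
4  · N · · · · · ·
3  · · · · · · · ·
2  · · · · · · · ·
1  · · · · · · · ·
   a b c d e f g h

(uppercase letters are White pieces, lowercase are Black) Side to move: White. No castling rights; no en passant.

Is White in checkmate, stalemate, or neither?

White to move; white king on c7.
In check: no.
Legal moves for White: Kd8, Kc8, Kd7, Kd6, Kc6, Nh7, Nf7, Ne6, Ne4, Nh3, Nf3, Nc6+, Na6, Nd5, Nd3, Nc2, Na2.
White has 17 legal moves and is not in check → neither.

neither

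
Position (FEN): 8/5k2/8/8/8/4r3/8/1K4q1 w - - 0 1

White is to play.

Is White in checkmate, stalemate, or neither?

White to move; white king on b1.
In check: yes, from the black queen on g1.
King squares — a1: attacked by Qg1; c1: attacked by Qg1; a2: available; b2: available; c2: available.
Legal moves for White: Kc2, Kb2, Ka2.
White is in check but has 3 legal moves → neither.

neither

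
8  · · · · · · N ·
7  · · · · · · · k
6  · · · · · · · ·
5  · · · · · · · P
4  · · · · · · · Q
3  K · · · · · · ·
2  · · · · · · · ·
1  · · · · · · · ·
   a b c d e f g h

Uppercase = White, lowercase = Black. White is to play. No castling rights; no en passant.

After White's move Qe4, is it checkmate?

After Qe4: black king on h7; in check: yes, from the white queen on e4.
Black has 3 legal replies: Kh8, Kxg8, Kg7.
In check but a legal move exists → not checkmate.

no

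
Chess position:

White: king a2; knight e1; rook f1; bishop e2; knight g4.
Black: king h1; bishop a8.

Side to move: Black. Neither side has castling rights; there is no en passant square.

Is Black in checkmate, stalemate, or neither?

Black to move; black king on h1.
In check: yes, from the white rook on f1.
King squares — g1: attacked by Rf1; g2: attacked by Ne1; h2: attacked by Ng4.
Legal moves for Black: none.
In check with no legal moves → checkmate.

checkmate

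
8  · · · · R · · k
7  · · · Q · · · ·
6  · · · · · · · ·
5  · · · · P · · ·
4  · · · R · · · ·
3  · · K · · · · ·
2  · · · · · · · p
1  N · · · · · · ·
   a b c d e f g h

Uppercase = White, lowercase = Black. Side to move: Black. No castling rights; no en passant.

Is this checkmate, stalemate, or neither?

Black to move; black king on h8.
In check: yes, from the white rook on e8.
King squares — g7: attacked by Qd7; h7: attacked by Qd7; g8: attacked by Re8.
Legal moves for Black: none.
In check with no legal moves → checkmate.

checkmate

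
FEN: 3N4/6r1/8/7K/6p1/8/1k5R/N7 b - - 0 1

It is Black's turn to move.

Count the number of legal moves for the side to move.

Black to move; king on b2.
In check: yes, from the white rook on h2.
Legal moves: Kc3, Ka3, Kc1, Kb1, Kxa1.
Count: 5.

5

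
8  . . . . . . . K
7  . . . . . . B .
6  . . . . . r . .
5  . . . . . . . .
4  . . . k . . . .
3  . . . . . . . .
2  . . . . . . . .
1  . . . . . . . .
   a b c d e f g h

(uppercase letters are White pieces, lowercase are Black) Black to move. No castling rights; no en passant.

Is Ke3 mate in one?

After Ke3: white king on h8; in check: no.
White is not in check, so this cannot be checkmate.

no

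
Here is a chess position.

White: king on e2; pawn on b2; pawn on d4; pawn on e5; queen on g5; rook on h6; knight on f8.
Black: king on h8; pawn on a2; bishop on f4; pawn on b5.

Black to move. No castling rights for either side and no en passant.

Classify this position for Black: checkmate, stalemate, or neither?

checkmate

Black to move; black king on h8.
In check: yes, from the white rook on h6.
King squares — g7: attacked by Qg5; h7: attacked by Rh6; g8: attacked by Qg5.
Legal moves for Black: none.
In check with no legal moves → checkmate.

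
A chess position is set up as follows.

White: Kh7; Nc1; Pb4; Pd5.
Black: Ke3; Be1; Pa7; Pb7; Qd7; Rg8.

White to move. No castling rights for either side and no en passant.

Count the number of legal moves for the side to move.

2

White to move; king on h7.
In check: yes, from the black queen on d7.
Legal moves: Kxg8, Kh6.
Count: 2.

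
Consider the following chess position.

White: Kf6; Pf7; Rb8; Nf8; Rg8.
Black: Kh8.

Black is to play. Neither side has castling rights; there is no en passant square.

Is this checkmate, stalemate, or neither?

checkmate

Black to move; black king on h8.
In check: yes, from the white rook on g8.
King squares — g7: attacked by Kf6; h7: attacked by Nf8; g8: attacked by Pf7.
Legal moves for Black: none.
In check with no legal moves → checkmate.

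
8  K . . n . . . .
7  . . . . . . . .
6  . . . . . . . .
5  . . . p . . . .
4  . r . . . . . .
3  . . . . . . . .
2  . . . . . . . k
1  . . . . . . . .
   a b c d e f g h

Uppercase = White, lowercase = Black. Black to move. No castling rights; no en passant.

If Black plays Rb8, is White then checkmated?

no

After Rb8: white king on a8; in check: yes, from the black rook on b8.
White has 2 legal replies: Kxb8, Ka7.
In check but a legal move exists → not checkmate.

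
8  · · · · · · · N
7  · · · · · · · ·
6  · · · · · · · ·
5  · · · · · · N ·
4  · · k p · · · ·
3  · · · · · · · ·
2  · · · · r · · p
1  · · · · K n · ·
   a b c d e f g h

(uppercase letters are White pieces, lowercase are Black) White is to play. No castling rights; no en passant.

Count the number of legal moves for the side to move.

White to move; king on e1.
In check: yes, from the black rook on e2.
Legal moves: Kxe2, Kxf1, Kd1.
Count: 3.

3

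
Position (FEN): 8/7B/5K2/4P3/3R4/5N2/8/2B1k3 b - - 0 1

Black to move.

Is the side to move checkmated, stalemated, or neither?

neither

Black to move; black king on e1.
In check: yes, from the white knight on f3.
Legal moves for Black: Kf2, Ke2, Kf1.
Black is in check but has 3 legal moves → neither.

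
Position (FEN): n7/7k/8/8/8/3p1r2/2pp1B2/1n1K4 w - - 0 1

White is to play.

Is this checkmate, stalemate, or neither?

White to move; white king on d1.
In check: yes, from the black pawn on c2.
King squares — c1: attacked by Pd2; e1: attacked by Pd2; c2: attacked by Pd3; d2: attacked by Nb1; e2: attacked by Pd3.
Legal moves for White: none.
In check with no legal moves → checkmate.

checkmate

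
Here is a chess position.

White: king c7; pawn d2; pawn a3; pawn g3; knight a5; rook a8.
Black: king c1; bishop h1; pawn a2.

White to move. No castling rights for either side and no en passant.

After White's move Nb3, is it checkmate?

After Nb3: black king on c1; in check: yes, from the white knight on b3.
Black has 4 legal replies: Kc2, Kb2, Kd1, Kb1.
In check but a legal move exists → not checkmate.

no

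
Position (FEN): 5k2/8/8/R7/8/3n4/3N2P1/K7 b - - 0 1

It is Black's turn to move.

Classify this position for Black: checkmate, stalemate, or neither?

Black to move; black king on f8.
In check: no.
Legal moves for Black: Kg8, Ke8, Kg7, Kf7, Ke7, Ne5, Nc5, Nf4, Nb4, Nf2, Nb2, Ne1, Nc1.
Black has 13 legal moves and is not in check → neither.

neither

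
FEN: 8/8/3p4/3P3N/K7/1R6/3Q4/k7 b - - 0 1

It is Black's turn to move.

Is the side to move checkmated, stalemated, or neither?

stalemate

Black to move; black king on a1.
In check: no.
King squares — b1: attacked by Rb3; a2: attacked by Qd2; b2: attacked by Qd2.
Legal moves for Black: none.
Not in check and no legal moves → stalemate.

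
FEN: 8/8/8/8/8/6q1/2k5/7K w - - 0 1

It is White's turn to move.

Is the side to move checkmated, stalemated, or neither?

stalemate

White to move; white king on h1.
In check: no.
King squares — g1: attacked by Qg3; g2: attacked by Qg3; h2: attacked by Qg3.
Legal moves for White: none.
Not in check and no legal moves → stalemate.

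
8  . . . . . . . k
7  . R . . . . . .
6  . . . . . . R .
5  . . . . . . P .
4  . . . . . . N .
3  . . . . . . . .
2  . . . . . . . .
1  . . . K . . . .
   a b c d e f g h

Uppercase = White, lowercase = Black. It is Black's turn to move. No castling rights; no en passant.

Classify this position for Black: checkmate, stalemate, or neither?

Black to move; black king on h8.
In check: no.
King squares — g7: attacked by Rg6; h7: attacked by Rb7; g8: attacked by Rg6.
Legal moves for Black: none.
Not in check and no legal moves → stalemate.

stalemate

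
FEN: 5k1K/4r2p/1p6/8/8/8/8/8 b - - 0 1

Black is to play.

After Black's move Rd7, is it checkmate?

After Rd7: white king on h8; in check: no.
White is not in check, so this cannot be checkmate.

no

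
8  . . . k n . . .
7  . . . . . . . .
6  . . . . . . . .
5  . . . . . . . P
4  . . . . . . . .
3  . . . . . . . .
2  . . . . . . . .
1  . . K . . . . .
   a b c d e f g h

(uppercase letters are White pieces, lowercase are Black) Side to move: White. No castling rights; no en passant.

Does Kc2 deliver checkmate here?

no

After Kc2: black king on d8; in check: no.
Black is not in check, so this cannot be checkmate.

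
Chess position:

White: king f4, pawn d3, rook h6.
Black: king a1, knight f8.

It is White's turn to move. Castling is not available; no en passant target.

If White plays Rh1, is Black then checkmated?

After Rh1: black king on a1; in check: yes, from the white rook on h1.
Black has 2 legal replies: Kb2, Ka2.
In check but a legal move exists → not checkmate.

no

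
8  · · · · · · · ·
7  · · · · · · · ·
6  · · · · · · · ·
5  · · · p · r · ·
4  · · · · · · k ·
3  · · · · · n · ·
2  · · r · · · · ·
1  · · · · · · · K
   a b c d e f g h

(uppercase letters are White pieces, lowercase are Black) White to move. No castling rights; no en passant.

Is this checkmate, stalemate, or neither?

White to move; white king on h1.
In check: no.
King squares — g1: attacked by Nf3; g2: attacked by Rc2; h2: attacked by Rc2.
Legal moves for White: none.
Not in check and no legal moves → stalemate.

stalemate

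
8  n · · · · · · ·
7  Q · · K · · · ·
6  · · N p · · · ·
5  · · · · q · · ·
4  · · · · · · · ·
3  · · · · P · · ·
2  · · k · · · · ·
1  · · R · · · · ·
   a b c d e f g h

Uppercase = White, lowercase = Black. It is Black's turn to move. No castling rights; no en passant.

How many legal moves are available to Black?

Black to move; king on c2.
In check: yes, from the white rook on c1.
Legal moves: Kd3, Kb3, Kd2, Kb2, Kxc1.
Count: 5.

5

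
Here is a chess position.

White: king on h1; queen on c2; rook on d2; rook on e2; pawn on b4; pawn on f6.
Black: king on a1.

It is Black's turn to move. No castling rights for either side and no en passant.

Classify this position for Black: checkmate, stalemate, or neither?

Black to move; black king on a1.
In check: no.
King squares — b1: attacked by Qc2; a2: attacked by Qc2; b2: attacked by Qc2.
Legal moves for Black: none.
Not in check and no legal moves → stalemate.

stalemate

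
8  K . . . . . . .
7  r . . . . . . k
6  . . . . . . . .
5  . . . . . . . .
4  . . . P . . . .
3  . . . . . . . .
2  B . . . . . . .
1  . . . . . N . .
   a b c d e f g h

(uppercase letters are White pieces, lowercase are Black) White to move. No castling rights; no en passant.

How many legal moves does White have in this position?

2

White to move; king on a8.
In check: yes, from the black rook on a7.
Legal moves: Kb8, Kxa7.
Count: 2.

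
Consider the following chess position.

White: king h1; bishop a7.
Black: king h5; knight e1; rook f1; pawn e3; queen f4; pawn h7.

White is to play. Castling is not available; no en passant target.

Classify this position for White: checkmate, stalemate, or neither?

checkmate

White to move; white king on h1.
In check: yes, from the black rook on f1.
King squares — g1: attacked by Rf1; g2: attacked by Ne1; h2: attacked by Qf4.
Legal moves for White: none.
In check with no legal moves → checkmate.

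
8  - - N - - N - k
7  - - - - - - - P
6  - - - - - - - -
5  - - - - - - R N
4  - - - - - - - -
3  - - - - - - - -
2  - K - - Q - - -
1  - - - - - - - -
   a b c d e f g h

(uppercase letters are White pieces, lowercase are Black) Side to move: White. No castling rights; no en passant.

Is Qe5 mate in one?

After Qe5: black king on h8; in check: yes, from the white queen on e5.
King squares — g7: attacked by Qe5; h7: attacked by Nf8; g8: attacked by Rg5.
Black has no legal moves → checkmate.

yes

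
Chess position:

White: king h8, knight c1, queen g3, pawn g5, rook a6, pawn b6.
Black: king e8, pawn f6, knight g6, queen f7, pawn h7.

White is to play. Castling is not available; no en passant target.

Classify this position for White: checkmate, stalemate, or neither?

checkmate

White to move; white king on h8.
In check: yes, from the black knight on g6.
King squares — g7: attacked by Qf7; h7: attacked by Qf7; g8: attacked by Qf7.
Legal moves for White: none.
In check with no legal moves → checkmate.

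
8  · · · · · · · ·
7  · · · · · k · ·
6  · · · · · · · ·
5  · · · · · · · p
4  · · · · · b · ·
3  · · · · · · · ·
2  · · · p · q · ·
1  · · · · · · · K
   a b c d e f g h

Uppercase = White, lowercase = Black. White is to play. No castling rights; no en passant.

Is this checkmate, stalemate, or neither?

stalemate

White to move; white king on h1.
In check: no.
King squares — g1: attacked by Qf2; g2: attacked by Qf2; h2: attacked by Qf2.
Legal moves for White: none.
Not in check and no legal moves → stalemate.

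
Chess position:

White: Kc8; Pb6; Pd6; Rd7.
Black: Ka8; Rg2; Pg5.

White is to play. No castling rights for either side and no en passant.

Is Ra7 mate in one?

yes

After Ra7: black king on a8; in check: yes, from the white rook on a7.
King squares — a7: attacked by Pb6; b7: attacked by Ra7; b8: attacked by Kc8.
Black has no legal moves → checkmate.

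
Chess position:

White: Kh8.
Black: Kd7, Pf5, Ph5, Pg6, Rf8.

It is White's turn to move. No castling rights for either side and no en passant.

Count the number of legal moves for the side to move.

White to move; king on h8.
In check: yes, from the black rook on f8.
Legal moves: Kh7, Kg7.
Count: 2.

2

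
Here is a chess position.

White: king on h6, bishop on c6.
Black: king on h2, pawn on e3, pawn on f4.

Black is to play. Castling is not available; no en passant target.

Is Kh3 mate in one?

After Kh3: white king on h6; in check: no.
White is not in check, so this cannot be checkmate.

no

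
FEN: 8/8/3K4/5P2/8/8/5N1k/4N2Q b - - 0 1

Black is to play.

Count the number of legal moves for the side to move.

Black to move; king on h2.
In check: yes, from the white queen on h1.
Legal moves: Kg3.
Count: 1.

1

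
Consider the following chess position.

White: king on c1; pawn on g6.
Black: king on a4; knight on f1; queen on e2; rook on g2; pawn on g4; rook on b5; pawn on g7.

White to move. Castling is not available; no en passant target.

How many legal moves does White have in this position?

0

White to move; king on c1.
In check: no.
Legal moves: none.
Count: 0.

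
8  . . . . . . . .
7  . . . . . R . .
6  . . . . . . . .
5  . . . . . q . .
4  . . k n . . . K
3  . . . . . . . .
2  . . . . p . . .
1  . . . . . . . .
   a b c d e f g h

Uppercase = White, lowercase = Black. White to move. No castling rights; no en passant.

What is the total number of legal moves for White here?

11

White to move; king on h4.
In check: no.
Legal moves: Rf8, Rh7, Rg7, Re7, Rd7, Rc7+, Rb7, Ra7, Rf6, Rxf5, Kg3.
Count: 11.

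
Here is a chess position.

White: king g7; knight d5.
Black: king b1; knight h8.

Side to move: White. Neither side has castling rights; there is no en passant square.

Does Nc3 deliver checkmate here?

After Nc3: black king on b1; in check: yes, from the white knight on c3.
Black has 4 legal replies: Kc2, Kb2, Kc1, Ka1.
In check but a legal move exists → not checkmate.

no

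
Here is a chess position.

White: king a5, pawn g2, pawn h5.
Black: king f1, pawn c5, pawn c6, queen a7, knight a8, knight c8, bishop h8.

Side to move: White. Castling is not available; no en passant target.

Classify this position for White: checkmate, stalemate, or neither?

checkmate

White to move; white king on a5.
In check: yes, from the black queen on a7.
King squares — a4: attacked by Qa7; b4: attacked by Pc5; b5: attacked by Pc6; a6: attacked by Qa7; b6: attacked by Qa7.
Legal moves for White: none.
In check with no legal moves → checkmate.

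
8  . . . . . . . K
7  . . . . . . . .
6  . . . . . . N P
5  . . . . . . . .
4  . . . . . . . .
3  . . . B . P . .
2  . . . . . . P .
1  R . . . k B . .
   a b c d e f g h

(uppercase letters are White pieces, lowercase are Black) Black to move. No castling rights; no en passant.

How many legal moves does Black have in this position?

Black to move; king on e1.
In check: yes, from the white rook on a1.
Legal moves: Kf2, Kd2.
Count: 2.

2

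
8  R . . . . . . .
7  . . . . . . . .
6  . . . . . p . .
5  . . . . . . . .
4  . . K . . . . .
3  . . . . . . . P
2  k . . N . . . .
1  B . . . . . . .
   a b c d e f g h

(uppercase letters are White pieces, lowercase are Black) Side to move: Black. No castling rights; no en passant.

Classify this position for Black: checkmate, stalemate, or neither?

Black to move; black king on a2.
In check: yes, from the white rook on a8.
King squares — a1: attacked by Ra8; b1: attacked by Nd2; b2: attacked by Ba1; a3: attacked by Ra8; b3: attacked by Nd2.
Legal moves for Black: none.
In check with no legal moves → checkmate.

checkmate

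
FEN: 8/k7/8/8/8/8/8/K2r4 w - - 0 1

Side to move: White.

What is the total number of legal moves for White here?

2

White to move; king on a1.
In check: yes, from the black rook on d1.
Legal moves: Kb2, Ka2.
Count: 2.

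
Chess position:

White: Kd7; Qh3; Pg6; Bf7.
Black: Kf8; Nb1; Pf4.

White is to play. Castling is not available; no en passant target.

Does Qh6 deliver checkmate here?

yes

After Qh6: black king on f8; in check: yes, from the white queen on h6.
King squares — e7: attacked by Kd7; f7: attacked by Pg6; g7: attacked by Qh6; e8: attacked by Kd7; g8: attacked by Bf7.
Black has no legal moves → checkmate.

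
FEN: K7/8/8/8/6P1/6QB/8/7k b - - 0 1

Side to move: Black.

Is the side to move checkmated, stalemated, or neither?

Black to move; black king on h1.
In check: no.
King squares — g1: attacked by Qg3; g2: attacked by Qg3; h2: attacked by Qg3.
Legal moves for Black: none.
Not in check and no legal moves → stalemate.

stalemate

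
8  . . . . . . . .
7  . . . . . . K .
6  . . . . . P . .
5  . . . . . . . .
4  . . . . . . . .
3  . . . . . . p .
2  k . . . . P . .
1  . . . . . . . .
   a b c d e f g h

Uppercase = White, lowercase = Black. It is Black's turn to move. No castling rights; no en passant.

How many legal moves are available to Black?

7

Black to move; king on a2.
In check: no.
Legal moves: Kb3, Ka3, Kb2, Kb1, Ka1, gxf2, g2.
Count: 7.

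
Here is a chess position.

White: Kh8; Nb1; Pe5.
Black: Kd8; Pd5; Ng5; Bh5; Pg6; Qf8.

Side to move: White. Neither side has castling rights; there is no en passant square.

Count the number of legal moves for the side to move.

White to move; king on h8.
In check: yes, from the black queen on f8.
Legal moves: none.
Count: 0.

0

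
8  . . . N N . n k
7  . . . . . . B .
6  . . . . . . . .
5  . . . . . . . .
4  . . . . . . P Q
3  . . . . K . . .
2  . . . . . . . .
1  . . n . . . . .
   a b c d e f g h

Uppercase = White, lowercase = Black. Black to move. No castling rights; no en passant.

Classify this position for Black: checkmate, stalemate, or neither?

Black to move; black king on h8.
In check: yes, from the white queen on h4 and the white bishop on g7.
King squares — g7: attacked by Ne8; h7: attacked by Qh4; g8: own knight.
Legal moves for Black: none.
In check with no legal moves → checkmate.

checkmate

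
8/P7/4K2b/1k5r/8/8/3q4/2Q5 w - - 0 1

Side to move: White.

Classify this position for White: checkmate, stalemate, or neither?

neither

White to move; white king on e6.
In check: no.
Legal moves for White include: Kf7, Ke7, Kf6, Qc8, Qc7, Qc6+, Qc5+, Qc4+, Qc3, Qa3, Qxd2, Qc2, Qb2+, Qh1, Qg1, Qf1+, Qe1, Qd1, ... (list truncated; more exist).
White has legal moves and is not in check → neither.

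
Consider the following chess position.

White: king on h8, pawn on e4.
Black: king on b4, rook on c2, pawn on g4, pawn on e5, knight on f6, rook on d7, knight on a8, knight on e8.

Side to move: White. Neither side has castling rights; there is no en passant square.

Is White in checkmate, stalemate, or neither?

stalemate

White to move; white king on h8.
In check: no.
King squares — g7: attacked by Rd7; h7: attacked by Nf6; g8: attacked by Nf6.
Legal moves for White: none.
Not in check and no legal moves → stalemate.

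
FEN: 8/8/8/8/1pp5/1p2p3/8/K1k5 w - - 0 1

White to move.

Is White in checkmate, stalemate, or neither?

stalemate

White to move; white king on a1.
In check: no.
King squares — b1: attacked by Kc1; a2: attacked by Pb3; b2: attacked by Kc1.
Legal moves for White: none.
Not in check and no legal moves → stalemate.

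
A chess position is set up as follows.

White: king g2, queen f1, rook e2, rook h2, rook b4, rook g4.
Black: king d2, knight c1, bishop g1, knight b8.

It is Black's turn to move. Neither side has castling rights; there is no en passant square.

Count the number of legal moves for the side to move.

3

Black to move; king on d2.
In check: yes, from the white rook on e2.
Legal moves: Kd3, Kc3, Nxe2.
Count: 3.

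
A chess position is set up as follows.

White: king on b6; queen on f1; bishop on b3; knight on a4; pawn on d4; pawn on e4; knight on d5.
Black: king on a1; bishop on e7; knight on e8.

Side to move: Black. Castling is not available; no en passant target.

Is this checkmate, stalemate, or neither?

Black to move; black king on a1.
In check: yes, from the white queen on f1.
King squares — b1: attacked by Qf1; a2: attacked by Bb3; b2: attacked by Na4.
Legal moves for Black: none.
In check with no legal moves → checkmate.

checkmate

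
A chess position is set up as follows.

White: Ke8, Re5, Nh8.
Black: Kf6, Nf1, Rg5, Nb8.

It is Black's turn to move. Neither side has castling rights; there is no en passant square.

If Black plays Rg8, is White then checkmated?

yes

After Rg8: white king on e8; in check: yes, from the black rook on g8.
King squares — d7: attacked by Nb8; e7: attacked by Kf6; f7: attacked by Kf6; d8: attacked by Rg8; f8: attacked by Rg8.
White has no legal moves → checkmate.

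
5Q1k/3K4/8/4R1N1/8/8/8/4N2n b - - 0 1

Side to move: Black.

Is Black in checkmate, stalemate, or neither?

Black to move; black king on h8.
In check: yes, from the white queen on f8.
King squares — g7: attacked by Qf8; h7: attacked by Ng5; g8: attacked by Qf8.
Legal moves for Black: none.
In check with no legal moves → checkmate.

checkmate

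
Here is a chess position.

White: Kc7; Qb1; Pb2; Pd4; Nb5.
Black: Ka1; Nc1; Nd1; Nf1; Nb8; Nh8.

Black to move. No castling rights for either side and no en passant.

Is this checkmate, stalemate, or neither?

neither

Black to move; black king on a1.
In check: yes, from the white queen on b1.
Legal moves for Black: Kxb1.
Black is in check but has 1 legal move → neither.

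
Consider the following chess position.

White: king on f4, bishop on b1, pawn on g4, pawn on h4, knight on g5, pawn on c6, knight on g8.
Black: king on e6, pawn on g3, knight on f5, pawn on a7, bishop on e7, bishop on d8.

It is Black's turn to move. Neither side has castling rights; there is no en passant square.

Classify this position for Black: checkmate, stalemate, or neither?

neither

Black to move; black king on e6.
In check: yes, from the white knight on g5.
King squares — d5: available; e5: attacked by Kf4; f5: own knight; d6: available; f6: attacked by Ng8; d7: attacked by Pc6; e7: own bishop; f7: attacked by Ng5.
Legal moves for Black: Kd6, Kd5, Bxg5+.
Black is in check but has 3 legal moves → neither.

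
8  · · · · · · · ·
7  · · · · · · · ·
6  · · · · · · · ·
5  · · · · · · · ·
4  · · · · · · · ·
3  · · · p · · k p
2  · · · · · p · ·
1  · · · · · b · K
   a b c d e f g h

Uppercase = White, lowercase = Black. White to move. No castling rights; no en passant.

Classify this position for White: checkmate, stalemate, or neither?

White to move; white king on h1.
In check: no.
King squares — g1: attacked by Pf2; g2: attacked by Bf1; h2: attacked by Kg3.
Legal moves for White: none.
Not in check and no legal moves → stalemate.

stalemate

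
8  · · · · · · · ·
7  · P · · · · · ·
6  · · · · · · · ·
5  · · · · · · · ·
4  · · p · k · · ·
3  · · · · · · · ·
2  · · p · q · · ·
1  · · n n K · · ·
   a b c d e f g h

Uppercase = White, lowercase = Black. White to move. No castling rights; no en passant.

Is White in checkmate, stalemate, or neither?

White to move; white king on e1.
In check: yes, from the black queen on e2.
King squares — d1: attacked by Pc2; f1: attacked by Qe2; d2: attacked by Qe2; e2: attacked by Nc1; f2: attacked by Nd1.
Legal moves for White: none.
In check with no legal moves → checkmate.

checkmate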